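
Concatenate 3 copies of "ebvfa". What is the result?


Input string: 'ebvfa'
Operation: repeat 3 times
Concatenation: 'ebvfa' + 'ebvfa' + 'ebvfa'
Result: ebvfaebvfaebvfa


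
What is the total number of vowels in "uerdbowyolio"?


Input string: 'uerdbowyolio'
Operation: count vowels (a, e, i, o, u)
Scan: s[0]='u' (vowel), s[1]='e' (vowel), s[2]='r', s[3]='d', s[4]='b', s[5]='o' (vowel), s[6]='w', s[7]='y', s[8]='o' (vowel), s[9]='l', s[10]='i' (vowel), s[11]='o' (vowel)
Vowels found: 6
Result: 6


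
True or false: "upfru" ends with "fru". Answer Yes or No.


Input string: 'upfru'
Suffix to check: 'fru'
Last 3 characters of input: 'fru'
Match: True
Result: Yes


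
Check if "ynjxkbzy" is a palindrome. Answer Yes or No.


Input string: 'ynjxkbzy'
Reversed: 'yzbkxjny'
Compare pairs: s[0]='y' vs s[7]='y' (match), s[1]='n' vs s[6]='z' (mismatch), s[2]='j' vs s[5]='b' (mismatch), s[3]='x' vs s[4]='k' (mismatch)
Palindrome: No


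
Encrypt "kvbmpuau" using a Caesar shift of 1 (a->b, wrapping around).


Input: 'kvbmpuau', shift = 1
Operation: for each letter, (position + 1) mod 26
Mapping: 'k'(10+1=11)->'l', 'v'(21+1=22)->'w', 'b'(1+1=2)->'c', 'm'(12+1=13)->'n', 'p'(15+1=16)->'q', 'u'(20+1=21)->'v', 'a'(0+1=1)->'b', 'u'(20+1=21)->'v'
Result: lwcnqvbv


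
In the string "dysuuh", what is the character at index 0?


Input string: 'dysuuh'
Operation: get character at index 0
Index mapping: s[0]='d'
Result: 'd'


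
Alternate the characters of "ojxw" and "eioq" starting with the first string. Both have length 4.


String 1: 'ojxw'
String 2: 'eioq'
Operation: alternate characters
Pairs: 'o'+'e', 'j'+'i', 'x'+'o', 'w'+'q'
Result: oejixowq


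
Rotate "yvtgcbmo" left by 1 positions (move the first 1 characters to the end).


Input: 'yvtgcbmo', shift = 1
Operation: split at index 1 and swap parts
Front part s[0:1] = 'y'
Back part s[1:] = 'vtgcbmo'
Rotated = back + front = 'vtgcbmo' + 'y'
Result: vtgcbmoy


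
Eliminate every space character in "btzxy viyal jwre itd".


Input string: 'btzxy viyal jwre itd'
Operation: remove all spaces
Words: 'btzxy', 'viyal', 'jwre', 'itd'
Join without spaces: btzxyviyaljwreitd


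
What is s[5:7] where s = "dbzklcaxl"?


Input string: 'dbzklcaxl'
Operation: slice [5:7]
Extract characters: s[5]='c', s[6]='a'
Result: ca


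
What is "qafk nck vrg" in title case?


Input string: 'qafk nck vrg'
Operation: capitalize first letter of each word
Word transformations: 'qafk'->'Qafk', 'nck'->'Nck', 'vrg'->'Vrg'
Result: Qafk Nck Vrg


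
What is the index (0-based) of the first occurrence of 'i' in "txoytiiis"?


Input string: 'txoytiiis'
Target: 'i'
Scanning left to right: s[0]='t', s[1]='x', s[2]='o', s[3]='y', s[4]='t', s[5]='i'
First match at index: 5


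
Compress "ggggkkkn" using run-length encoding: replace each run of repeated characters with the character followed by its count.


Input: 'ggggkkkn'
Operation: identify consecutive runs
Runs: 'gggg' -> g4, 'kkk' -> k3, 'n' -> n1
Encoded: g4k3n1


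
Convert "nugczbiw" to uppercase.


Input string: 'nugczbiw'
Operation: convert each letter to uppercase
Mapping: 'n'->'N', 'u'->'U', 'g'->'G', 'c'->'C', 'z'->'Z', 'b'->'B', 'i'->'I', 'w'->'W'
Result: NUGCZBIW


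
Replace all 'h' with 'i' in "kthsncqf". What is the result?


Input string: 'kthsncqf'
Operation: replace 'h' with 'i'
Positions of 'h': 2
After replacement: ktisncqf


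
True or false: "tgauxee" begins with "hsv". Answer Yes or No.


Input string: 'tgauxee'
Prefix to check: 'hsv'
First 3 characters of input: 'tga'
Match: False
Result: No


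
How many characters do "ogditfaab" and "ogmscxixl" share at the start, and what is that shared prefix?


String 1: 'ogditfaab'
String 2: 'ogmscxixl'
Compare position by position:
pos 0: 'o' vs 'o' match
pos 1: 'g' vs 'g' match
pos 2: 'd' vs 'm' differ -> stop
Longest common prefix: "og" (length 2)


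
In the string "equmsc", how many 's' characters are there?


Input string: 'equmsc'
Target character: 's'
Scan each position: s[4]='s'
Matches found at indices: 4
Total: 1


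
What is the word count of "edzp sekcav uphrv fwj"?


Input string: 'edzp sekcav uphrv fwj'
Operation: split by spaces
Words found: 'edzp', 'sekcav', 'uphrv', 'fwj'
Word count: 4


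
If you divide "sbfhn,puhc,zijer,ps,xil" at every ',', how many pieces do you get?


Input string: 'sbfhn,puhc,zijer,ps,xil'
Delimiter: ','
Split result: 'sbfhn', 'puhc', 'zijer', 'ps', 'xil'
Number of parts: 5


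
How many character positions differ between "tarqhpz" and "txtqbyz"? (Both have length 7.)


String 1: 'tarqhpz'
String 2: 'txtqbyz'
Compare each position: pos 0: 't'=='t', pos 1: 'a'!='x', pos 2: 'r'!='t', pos 3: 'q'=='q', pos 4: 'h'!='b', pos 5: 'p'!='y', pos 6: 'z'=='z'
Differing positions: 4
Hamming distance: 4


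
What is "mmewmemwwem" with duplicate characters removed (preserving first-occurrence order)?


Input: 'mmewmemwwem'
Operation: keep first occurrence of each character
Scan: s[0]='m' new -> keep; s[1]='m' seen -> skip; s[2]='e' new -> keep; s[3]='w' new -> keep; s[4]='m' seen -> skip; s[5]='e' seen -> skip; s[6]='m' seen -> skip; s[7]='w' seen -> skip; s[8]='w' seen -> skip; s[9]='e' seen -> skip; s[10]='m' seen -> skip
Result: mew


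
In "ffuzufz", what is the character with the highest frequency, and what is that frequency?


Input: 'ffuzufz'
Operation: tally each character
Counts: 'f':3, 'u':2, 'z':2
Maximum: 'f' appears 3 times


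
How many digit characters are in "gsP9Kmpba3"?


Input string: 'gsP9Kmpba3'
Operation: count digit characters (0-9)
Scan: 'g', 's', 'P', '9'(digit), 'K', 'm', 'p', 'b', 'a', '3'(digit)
Digits found: 2
Result: 2


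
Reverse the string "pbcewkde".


Input string: 'pbcewkde'
Operation: reverse character order
Original order: 'p' -> 'b' -> 'c' -> 'e' -> 'w' -> 'k' -> 'd' -> 'e'
Reversed order: 'e' -> 'd' -> 'k' -> 'w' -> 'e' -> 'c' -> 'b' -> 'p'
Result: edkwecbp


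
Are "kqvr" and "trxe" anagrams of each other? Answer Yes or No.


String 1: 'kqvr' -> sorted: 'kqrv'
String 2: 'trxe' -> sorted: 'ertx'
Compare sorted forms: 'kqrv' != 'ertx'
Anagram: No


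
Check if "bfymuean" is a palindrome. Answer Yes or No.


Input string: 'bfymuean'
Reversed: 'naeumyfb'
Compare pairs: s[0]='b' vs s[7]='n' (mismatch), s[1]='f' vs s[6]='a' (mismatch), s[2]='y' vs s[5]='e' (mismatch), s[3]='m' vs s[4]='u' (mismatch)
Palindrome: No


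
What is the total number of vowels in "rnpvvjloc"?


Input string: 'rnpvvjloc'
Operation: count vowels (a, e, i, o, u)
Scan: s[0]='r', s[1]='n', s[2]='p', s[3]='v', s[4]='v', s[5]='j', s[6]='l', s[7]='o' (vowel), s[8]='c'
Vowels found: 1
Result: 1


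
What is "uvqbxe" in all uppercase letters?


Input string: 'uvqbxe'
Operation: convert each letter to uppercase
Mapping: 'u'->'U', 'v'->'V', 'q'->'Q', 'b'->'B', 'x'->'X', 'e'->'E'
Result: UVQBXE


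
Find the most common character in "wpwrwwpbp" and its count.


Input: 'wpwrwwpbp'
Operation: tally each character
Counts: 'b':1, 'p':3, 'r':1, 'w':4
Maximum: 'w' appears 4 times


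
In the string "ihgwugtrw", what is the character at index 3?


Input string: 'ihgwugtrw'
Operation: get character at index 3
Index mapping: s[0]='i', s[1]='h', s[2]='g', s[3]='w'
Result: 'w'


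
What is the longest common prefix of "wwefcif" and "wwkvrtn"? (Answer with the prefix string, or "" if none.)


String 1: 'wwefcif'
String 2: 'wwkvrtn'
Compare position by position:
pos 0: 'w' vs 'w' match
pos 1: 'w' vs 'w' match
pos 2: 'e' vs 'k' differ -> stop
Longest common prefix: "ww" (length 2)


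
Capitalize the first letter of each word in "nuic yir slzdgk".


Input string: 'nuic yir slzdgk'
Operation: capitalize first letter of each word
Word transformations: 'nuic'->'Nuic', 'yir'->'Yir', 'slzdgk'->'Slzdgk'
Result: Nuic Yir Slzdgk


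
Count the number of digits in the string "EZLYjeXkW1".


Input string: 'EZLYjeXkW1'
Operation: count digit characters (0-9)
Scan: 'E', 'Z', 'L', 'Y', 'j', 'e', 'X', 'k', 'W', '1'(digit)
Digits found: 1
Result: 1


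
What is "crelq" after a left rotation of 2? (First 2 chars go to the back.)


Input: 'crelq', shift = 2
Operation: split at index 2 and swap parts
Front part s[0:2] = 'cr'
Back part s[2:] = 'elq'
Rotated = back + front = 'elq' + 'cr'
Result: elqcr


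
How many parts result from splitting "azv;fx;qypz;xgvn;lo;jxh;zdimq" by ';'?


Input string: 'azv;fx;qypz;xgvn;lo;jxh;zdimq'
Delimiter: ';'
Split result: 'azv', 'fx', 'qypz', 'xgvn', 'lo', 'jxh', 'zdimq'
Number of parts: 7


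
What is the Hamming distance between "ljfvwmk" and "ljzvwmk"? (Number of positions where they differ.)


String 1: 'ljfvwmk'
String 2: 'ljzvwmk'
Compare each position: pos 0: 'l'=='l', pos 1: 'j'=='j', pos 2: 'f'!='z', pos 3: 'v'=='v', pos 4: 'w'=='w', pos 5: 'm'=='m', pos 6: 'k'=='k'
Differing positions: 1
Hamming distance: 1


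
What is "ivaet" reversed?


Input string: 'ivaet'
Operation: reverse character order
Original order: 'i' -> 'v' -> 'a' -> 'e' -> 't'
Reversed order: 't' -> 'e' -> 'a' -> 'v' -> 'i'
Result: teavi


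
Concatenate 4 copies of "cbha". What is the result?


Input string: 'cbha'
Operation: repeat 4 times
Concatenation: 'cbha' + 'cbha' + 'cbha' + 'cbha'
Result: cbhacbhacbhacbha


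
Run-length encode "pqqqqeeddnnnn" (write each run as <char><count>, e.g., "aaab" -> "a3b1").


Input: 'pqqqqeeddnnnn'
Operation: identify consecutive runs
Runs: 'p' -> p1, 'qqqq' -> q4, 'ee' -> e2, 'dd' -> d2, 'nnnn' -> n4
Encoded: p1q4e2d2n4


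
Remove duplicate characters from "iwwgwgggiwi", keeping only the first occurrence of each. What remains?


Input: 'iwwgwgggiwi'
Operation: keep first occurrence of each character
Scan: s[0]='i' new -> keep; s[1]='w' new -> keep; s[2]='w' seen -> skip; s[3]='g' new -> keep; s[4]='w' seen -> skip; s[5]='g' seen -> skip; s[6]='g' seen -> skip; s[7]='g' seen -> skip; s[8]='i' seen -> skip; s[9]='w' seen -> skip; s[10]='i' seen -> skip
Result: iwg


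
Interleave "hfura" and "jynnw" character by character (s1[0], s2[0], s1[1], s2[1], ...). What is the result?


String 1: 'hfura'
String 2: 'jynnw'
Operation: alternate characters
Pairs: 'h'+'j', 'f'+'y', 'u'+'n', 'r'+'n', 'a'+'w'
Result: hjfyunrnaw


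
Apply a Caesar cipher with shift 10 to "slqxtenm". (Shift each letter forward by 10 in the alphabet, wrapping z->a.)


Input: 'slqxtenm', shift = 10
Operation: for each letter, (position + 10) mod 26
Mapping: 's'(18+10=28, 28 mod 26=2)->'c', 'l'(11+10=21)->'v', 'q'(16+10=26, 26 mod 26=0)->'a', 'x'(23+10=33, 33 mod 26=7)->'h', 't'(19+10=29, 29 mod 26=3)->'d', 'e'(4+10=14)->'o', 'n'(13+10=23)->'x', 'm'(12+10=22)->'w'
Result: cvahdoxw


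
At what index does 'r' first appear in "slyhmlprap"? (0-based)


Input string: 'slyhmlprap'
Target: 'r'
Scanning left to right: s[0]='s', s[1]='l', s[2]='y', s[3]='h', s[4]='m', s[5]='l', s[6]='p', s[7]='r'
First match at index: 7


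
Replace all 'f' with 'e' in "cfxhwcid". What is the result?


Input string: 'cfxhwcid'
Operation: replace 'f' with 'e'
Positions of 'f': 1
After replacement: cexhwcid


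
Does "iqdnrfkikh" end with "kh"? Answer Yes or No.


Input string: 'iqdnrfkikh'
Suffix to check: 'kh'
Last 2 characters of input: 'kh'
Match: True
Result: Yes


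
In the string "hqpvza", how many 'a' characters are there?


Input string: 'hqpvza'
Target character: 'a'
Scan each position: s[5]='a'
Matches found at indices: 5
Total: 1


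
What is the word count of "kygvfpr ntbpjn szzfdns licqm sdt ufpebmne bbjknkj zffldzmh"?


Input string: 'kygvfpr ntbpjn szzfdns licqm sdt ufpebmne bbjknkj zffldzmh'
Operation: split by spaces
Words found: 'kygvfpr', 'ntbpjn', 'szzfdns', 'licqm', 'sdt', 'ufpebmne', 'bbjknkj', 'zffldzmh'
Word count: 8


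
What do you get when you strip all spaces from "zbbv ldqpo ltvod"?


Input string: 'zbbv ldqpo ltvod'
Operation: remove all spaces
Words: 'zbbv', 'ldqpo', 'ltvod'
Join without spaces: zbbvldqpoltvod


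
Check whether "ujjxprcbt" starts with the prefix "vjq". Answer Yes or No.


Input string: 'ujjxprcbt'
Prefix to check: 'vjq'
First 3 characters of input: 'ujj'
Match: False
Result: No


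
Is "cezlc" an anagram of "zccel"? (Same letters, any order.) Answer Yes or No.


String 1: 'zccel' -> sorted: 'ccelz'
String 2: 'cezlc' -> sorted: 'ccelz'
Compare sorted forms: 'ccelz' == 'ccelz'
Anagram: Yes


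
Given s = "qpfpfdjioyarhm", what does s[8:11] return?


Input string: 'qpfpfdjioyarhm'
Operation: slice [8:11]
Extract characters: s[8]='o', s[9]='y', s[10]='a'
Result: oya


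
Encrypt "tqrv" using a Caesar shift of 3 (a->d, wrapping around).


Input: 'tqrv', shift = 3
Operation: for each letter, (position + 3) mod 26
Mapping: 't'(19+3=22)->'w', 'q'(16+3=19)->'t', 'r'(17+3=20)->'u', 'v'(21+3=24)->'y'
Result: wtuy


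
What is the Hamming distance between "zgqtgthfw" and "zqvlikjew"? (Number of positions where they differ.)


String 1: 'zgqtgthfw'
String 2: 'zqvlikjew'
Compare each position: pos 0: 'z'=='z', pos 1: 'g'!='q', pos 2: 'q'!='v', pos 3: 't'!='l', pos 4: 'g'!='i', pos 5: 't'!='k', pos 6: 'h'!='j', pos 7: 'f'!='e', pos 8: 'w'=='w'
Differing positions: 7
Hamming distance: 7


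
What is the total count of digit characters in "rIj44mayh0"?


Input string: 'rIj44mayh0'
Operation: count digit characters (0-9)
Scan: 'r', 'I', 'j', '4'(digit), '4'(digit), 'm', 'a', 'y', 'h', '0'(digit)
Digits found: 3
Result: 3


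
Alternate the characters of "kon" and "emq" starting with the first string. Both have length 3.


String 1: 'kon'
String 2: 'emq'
Operation: alternate characters
Pairs: 'k'+'e', 'o'+'m', 'n'+'q'
Result: keomnq


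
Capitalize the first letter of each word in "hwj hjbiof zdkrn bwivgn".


Input string: 'hwj hjbiof zdkrn bwivgn'
Operation: capitalize first letter of each word
Word transformations: 'hwj'->'Hwj', 'hjbiof'->'Hjbiof', 'zdkrn'->'Zdkrn', 'bwivgn'->'Bwivgn'
Result: Hwj Hjbiof Zdkrn Bwivgn


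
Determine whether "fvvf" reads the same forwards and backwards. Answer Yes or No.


Input string: 'fvvf'
Reversed: 'fvvf'
Compare pairs: s[0]='f' vs s[3]='f' (match), s[1]='v' vs s[2]='v' (match)
Palindrome: Yes


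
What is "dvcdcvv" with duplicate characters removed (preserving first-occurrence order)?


Input: 'dvcdcvv'
Operation: keep first occurrence of each character
Scan: s[0]='d' new -> keep; s[1]='v' new -> keep; s[2]='c' new -> keep; s[3]='d' seen -> skip; s[4]='c' seen -> skip; s[5]='v' seen -> skip; s[6]='v' seen -> skip
Result: dvc


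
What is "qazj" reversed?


Input string: 'qazj'
Operation: reverse character order
Original order: 'q' -> 'a' -> 'z' -> 'j'
Reversed order: 'j' -> 'z' -> 'a' -> 'q'
Result: jzaq


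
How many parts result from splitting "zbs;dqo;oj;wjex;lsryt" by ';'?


Input string: 'zbs;dqo;oj;wjex;lsryt'
Delimiter: ';'
Split result: 'zbs', 'dqo', 'oj', 'wjex', 'lsryt'
Number of parts: 5


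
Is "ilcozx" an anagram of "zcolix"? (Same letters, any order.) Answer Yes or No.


String 1: 'zcolix' -> sorted: 'ciloxz'
String 2: 'ilcozx' -> sorted: 'ciloxz'
Compare sorted forms: 'ciloxz' == 'ciloxz'
Anagram: Yes


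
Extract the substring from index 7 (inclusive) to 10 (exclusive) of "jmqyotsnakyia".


Input string: 'jmqyotsnakyia'
Operation: slice [7:10]
Extract characters: s[7]='n', s[8]='a', s[9]='k'
Result: nak


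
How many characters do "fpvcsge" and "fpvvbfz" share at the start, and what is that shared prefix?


String 1: 'fpvcsge'
String 2: 'fpvvbfz'
Compare position by position:
pos 0: 'f' vs 'f' match
pos 1: 'p' vs 'p' match
pos 2: 'v' vs 'v' match
pos 3: 'c' vs 'v' differ -> stop
Longest common prefix: "fpv" (length 3)


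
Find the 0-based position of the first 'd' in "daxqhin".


Input string: 'daxqhin'
Target: 'd'
Scanning left to right: s[0]='d'
First match at index: 0


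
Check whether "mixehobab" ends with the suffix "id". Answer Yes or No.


Input string: 'mixehobab'
Suffix to check: 'id'
Last 2 characters of input: 'ab'
Match: False
Result: No


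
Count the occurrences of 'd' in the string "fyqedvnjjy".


Input string: 'fyqedvnjjy'
Target character: 'd'
Scan each position: s[4]='d'
Matches found at indices: 4
Total: 1


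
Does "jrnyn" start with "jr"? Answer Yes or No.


Input string: 'jrnyn'
Prefix to check: 'jr'
First 2 characters of input: 'jr'
Match: True
Result: Yes


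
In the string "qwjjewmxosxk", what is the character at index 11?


Input string: 'qwjjewmxosxk'
Operation: get character at index 11
Index mapping: s[0]='q', s[1]='w', s[2]='j', s[3]='j', s[4]='e', s[5]='w', s[6]='m', s[7]='x', s[8]='o', s[9]='s', s[10]='x', s[11]='k'
Result: 'k'


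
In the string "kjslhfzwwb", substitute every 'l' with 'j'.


Input string: 'kjslhfzwwb'
Operation: replace 'l' with 'j'
Positions of 'l': 3
After replacement: kjsjhfzwwb


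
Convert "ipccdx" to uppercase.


Input string: 'ipccdx'
Operation: convert each letter to uppercase
Mapping: 'i'->'I', 'p'->'P', 'c'->'C', 'c'->'C', 'd'->'D', 'x'->'X'
Result: IPCCDX


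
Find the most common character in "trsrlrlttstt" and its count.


Input: 'trsrlrlttstt'
Operation: tally each character
Counts: 'l':2, 'r':3, 's':2, 't':5
Maximum: 't' appears 5 times


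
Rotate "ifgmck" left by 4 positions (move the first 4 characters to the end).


Input: 'ifgmck', shift = 4
Operation: split at index 4 and swap parts
Front part s[0:4] = 'ifgm'
Back part s[4:] = 'ck'
Rotated = back + front = 'ck' + 'ifgm'
Result: ckifgm


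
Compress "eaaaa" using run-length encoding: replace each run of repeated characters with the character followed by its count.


Input: 'eaaaa'
Operation: identify consecutive runs
Runs: 'e' -> e1, 'aaaa' -> a4
Encoded: e1a4


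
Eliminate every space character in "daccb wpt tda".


Input string: 'daccb wpt tda'
Operation: remove all spaces
Words: 'daccb', 'wpt', 'tda'
Join without spaces: daccbwpttda


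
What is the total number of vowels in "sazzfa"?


Input string: 'sazzfa'
Operation: count vowels (a, e, i, o, u)
Scan: s[0]='s', s[1]='a' (vowel), s[2]='z', s[3]='z', s[4]='f', s[5]='a' (vowel)
Vowels found: 2
Result: 2


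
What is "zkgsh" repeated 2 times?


Input string: 'zkgsh'
Operation: repeat 2 times
Concatenation: 'zkgsh' + 'zkgsh'
Result: zkgshzkgsh


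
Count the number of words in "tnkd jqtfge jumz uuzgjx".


Input string: 'tnkd jqtfge jumz uuzgjx'
Operation: split by spaces
Words found: 'tnkd', 'jqtfge', 'jumz', 'uuzgjx'
Word count: 4


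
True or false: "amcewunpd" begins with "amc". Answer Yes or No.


Input string: 'amcewunpd'
Prefix to check: 'amc'
First 3 characters of input: 'amc'
Match: True
Result: Yes


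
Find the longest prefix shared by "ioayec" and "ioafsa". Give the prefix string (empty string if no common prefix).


String 1: 'ioayec'
String 2: 'ioafsa'
Compare position by position:
pos 0: 'i' vs 'i' match
pos 1: 'o' vs 'o' match
pos 2: 'a' vs 'a' match
pos 3: 'y' vs 'f' differ -> stop
Longest common prefix: "ioa" (length 3)


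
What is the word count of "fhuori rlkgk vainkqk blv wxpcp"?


Input string: 'fhuori rlkgk vainkqk blv wxpcp'
Operation: split by spaces
Words found: 'fhuori', 'rlkgk', 'vainkqk', 'blv', 'wxpcp'
Word count: 5


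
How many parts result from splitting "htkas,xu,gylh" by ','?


Input string: 'htkas,xu,gylh'
Delimiter: ','
Split result: 'htkas', 'xu', 'gylh'
Number of parts: 3


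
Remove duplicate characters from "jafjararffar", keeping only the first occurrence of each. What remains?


Input: 'jafjararffar'
Operation: keep first occurrence of each character
Scan: s[0]='j' new -> keep; s[1]='a' new -> keep; s[2]='f' new -> keep; s[3]='j' seen -> skip; s[4]='a' seen -> skip; s[5]='r' new -> keep; s[6]='a' seen -> skip; s[7]='r' seen -> skip; s[8]='f' seen -> skip; s[9]='f' seen -> skip; s[10]='a' seen -> skip; s[11]='r' seen -> skip
Result: jafr


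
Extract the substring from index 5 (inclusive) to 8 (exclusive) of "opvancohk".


Input string: 'opvancohk'
Operation: slice [5:8]
Extract characters: s[5]='c', s[6]='o', s[7]='h'
Result: coh


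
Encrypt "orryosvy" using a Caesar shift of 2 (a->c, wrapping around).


Input: 'orryosvy', shift = 2
Operation: for each letter, (position + 2) mod 26
Mapping: 'o'(14+2=16)->'q', 'r'(17+2=19)->'t', 'r'(17+2=19)->'t', 'y'(24+2=26, 26 mod 26=0)->'a', 'o'(14+2=16)->'q', 's'(18+2=20)->'u', 'v'(21+2=23)->'x', 'y'(24+2=26, 26 mod 26=0)->'a'
Result: qttaquxa


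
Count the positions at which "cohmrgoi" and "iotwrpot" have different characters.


String 1: 'cohmrgoi'
String 2: 'iotwrpot'
Compare each position: pos 0: 'c'!='i', pos 1: 'o'=='o', pos 2: 'h'!='t', pos 3: 'm'!='w', pos 4: 'r'=='r', pos 5: 'g'!='p', pos 6: 'o'=='o', pos 7: 'i'!='t'
Differing positions: 5
Hamming distance: 5


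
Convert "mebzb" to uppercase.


Input string: 'mebzb'
Operation: convert each letter to uppercase
Mapping: 'm'->'M', 'e'->'E', 'b'->'B', 'z'->'Z', 'b'->'B'
Result: MEBZB


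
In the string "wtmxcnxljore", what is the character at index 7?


Input string: 'wtmxcnxljore'
Operation: get character at index 7
Index mapping: s[0]='w', s[1]='t', s[2]='m', s[3]='x', s[4]='c', s[5]='n', s[6]='x', s[7]='l'
Result: 'l'


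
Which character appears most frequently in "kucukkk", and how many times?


Input: 'kucukkk'
Operation: tally each character
Counts: 'c':1, 'k':4, 'u':2
Maximum: 'k' appears 4 times


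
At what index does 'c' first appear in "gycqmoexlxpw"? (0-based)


Input string: 'gycqmoexlxpw'
Target: 'c'
Scanning left to right: s[0]='g', s[1]='y', s[2]='c'
First match at index: 2


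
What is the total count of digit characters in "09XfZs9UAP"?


Input string: '09XfZs9UAP'
Operation: count digit characters (0-9)
Scan: '0'(digit), '9'(digit), 'X', 'f', 'Z', 's', '9'(digit), 'U', 'A', 'P'
Digits found: 3
Result: 3


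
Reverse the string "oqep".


Input string: 'oqep'
Operation: reverse character order
Original order: 'o' -> 'q' -> 'e' -> 'p'
Reversed order: 'p' -> 'e' -> 'q' -> 'o'
Result: peqo


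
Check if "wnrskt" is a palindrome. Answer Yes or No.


Input string: 'wnrskt'
Reversed: 'tksrnw'
Compare pairs: s[0]='w' vs s[5]='t' (mismatch), s[1]='n' vs s[4]='k' (mismatch), s[2]='r' vs s[3]='s' (mismatch)
Palindrome: No


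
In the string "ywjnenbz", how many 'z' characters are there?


Input string: 'ywjnenbz'
Target character: 'z'
Scan each position: s[7]='z'
Matches found at indices: 7
Total: 1


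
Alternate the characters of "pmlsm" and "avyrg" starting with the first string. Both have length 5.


String 1: 'pmlsm'
String 2: 'avyrg'
Operation: alternate characters
Pairs: 'p'+'a', 'm'+'v', 'l'+'y', 's'+'r', 'm'+'g'
Result: pamvlysrmg


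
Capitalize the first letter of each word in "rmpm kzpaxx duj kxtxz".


Input string: 'rmpm kzpaxx duj kxtxz'
Operation: capitalize first letter of each word
Word transformations: 'rmpm'->'Rmpm', 'kzpaxx'->'Kzpaxx', 'duj'->'Duj', 'kxtxz'->'Kxtxz'
Result: Rmpm Kzpaxx Duj Kxtxz


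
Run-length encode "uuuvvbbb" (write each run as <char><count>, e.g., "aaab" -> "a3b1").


Input: 'uuuvvbbb'
Operation: identify consecutive runs
Runs: 'uuu' -> u3, 'vv' -> v2, 'bbb' -> b3
Encoded: u3v2b3


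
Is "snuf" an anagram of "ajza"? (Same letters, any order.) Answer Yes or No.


String 1: 'ajza' -> sorted: 'aajz'
String 2: 'snuf' -> sorted: 'fnsu'
Compare sorted forms: 'aajz' != 'fnsu'
Anagram: No


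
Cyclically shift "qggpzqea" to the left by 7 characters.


Input: 'qggpzqea', shift = 7
Operation: split at index 7 and swap parts
Front part s[0:7] = 'qggpzqe'
Back part s[7:] = 'a'
Rotated = back + front = 'a' + 'qggpzqe'
Result: aqggpzqe


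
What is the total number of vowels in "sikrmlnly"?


Input string: 'sikrmlnly'
Operation: count vowels (a, e, i, o, u)
Scan: s[0]='s', s[1]='i' (vowel), s[2]='k', s[3]='r', s[4]='m', s[5]='l', s[6]='n', s[7]='l', s[8]='y'
Vowels found: 1
Result: 1


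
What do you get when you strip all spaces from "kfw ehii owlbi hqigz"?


Input string: 'kfw ehii owlbi hqigz'
Operation: remove all spaces
Words: 'kfw', 'ehii', 'owlbi', 'hqigz'
Join without spaces: kfwehiiowlbihqigz


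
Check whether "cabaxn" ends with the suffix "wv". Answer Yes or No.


Input string: 'cabaxn'
Suffix to check: 'wv'
Last 2 characters of input: 'xn'
Match: False
Result: No


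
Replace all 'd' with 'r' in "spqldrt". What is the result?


Input string: 'spqldrt'
Operation: replace 'd' with 'r'
Positions of 'd': 4
After replacement: spqlrrt


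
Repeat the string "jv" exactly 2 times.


Input string: 'jv'
Operation: repeat 2 times
Concatenation: 'jv' + 'jv'
Result: jvjv


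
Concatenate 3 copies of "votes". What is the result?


Input string: 'votes'
Operation: repeat 3 times
Concatenation: 'votes' + 'votes' + 'votes'
Result: votesvotesvotes


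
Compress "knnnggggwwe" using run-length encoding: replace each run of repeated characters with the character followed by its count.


Input: 'knnnggggwwe'
Operation: identify consecutive runs
Runs: 'k' -> k1, 'nnn' -> n3, 'gggg' -> g4, 'ww' -> w2, 'e' -> e1
Encoded: k1n3g4w2e1


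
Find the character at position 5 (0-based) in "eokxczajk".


Input string: 'eokxczajk'
Operation: get character at index 5
Index mapping: s[0]='e', s[1]='o', s[2]='k', s[3]='x', s[4]='c', s[5]='z'
Result: 'z'


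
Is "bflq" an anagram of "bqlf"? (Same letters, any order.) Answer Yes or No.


String 1: 'bqlf' -> sorted: 'bflq'
String 2: 'bflq' -> sorted: 'bflq'
Compare sorted forms: 'bflq' == 'bflq'
Anagram: Yes


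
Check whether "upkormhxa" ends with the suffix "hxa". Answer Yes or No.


Input string: 'upkormhxa'
Suffix to check: 'hxa'
Last 3 characters of input: 'hxa'
Match: True
Result: Yes


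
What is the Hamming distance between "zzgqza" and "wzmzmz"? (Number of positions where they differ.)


String 1: 'zzgqza'
String 2: 'wzmzmz'
Compare each position: pos 0: 'z'!='w', pos 1: 'z'=='z', pos 2: 'g'!='m', pos 3: 'q'!='z', pos 4: 'z'!='m', pos 5: 'a'!='z'
Differing positions: 5
Hamming distance: 5


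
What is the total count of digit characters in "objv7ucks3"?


Input string: 'objv7ucks3'
Operation: count digit characters (0-9)
Scan: 'o', 'b', 'j', 'v', '7'(digit), 'u', 'c', 'k', 's', '3'(digit)
Digits found: 2
Result: 2


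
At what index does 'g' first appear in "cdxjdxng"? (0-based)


Input string: 'cdxjdxng'
Target: 'g'
Scanning left to right: s[0]='c', s[1]='d', s[2]='x', s[3]='j', s[4]='d', s[5]='x', s[6]='n', s[7]='g'
First match at index: 7


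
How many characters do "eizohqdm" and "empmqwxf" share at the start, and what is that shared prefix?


String 1: 'eizohqdm'
String 2: 'empmqwxf'
Compare position by position:
pos 0: 'e' vs 'e' match
pos 1: 'i' vs 'm' differ -> stop
Longest common prefix: "e" (length 1)


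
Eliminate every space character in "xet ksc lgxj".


Input string: 'xet ksc lgxj'
Operation: remove all spaces
Words: 'xet', 'ksc', 'lgxj'
Join without spaces: xetksclgxj


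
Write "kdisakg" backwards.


Input string: 'kdisakg'
Operation: reverse character order
Original order: 'k' -> 'd' -> 'i' -> 's' -> 'a' -> 'k' -> 'g'
Reversed order: 'g' -> 'k' -> 'a' -> 's' -> 'i' -> 'd' -> 'k'
Result: gkasidk


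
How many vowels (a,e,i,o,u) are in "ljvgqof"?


Input string: 'ljvgqof'
Operation: count vowels (a, e, i, o, u)
Scan: s[0]='l', s[1]='j', s[2]='v', s[3]='g', s[4]='q', s[5]='o' (vowel), s[6]='f'
Vowels found: 1
Result: 1


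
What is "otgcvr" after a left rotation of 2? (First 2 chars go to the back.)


Input: 'otgcvr', shift = 2
Operation: split at index 2 and swap parts
Front part s[0:2] = 'ot'
Back part s[2:] = 'gcvr'
Rotated = back + front = 'gcvr' + 'ot'
Result: gcvrot


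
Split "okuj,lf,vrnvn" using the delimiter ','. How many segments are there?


Input string: 'okuj,lf,vrnvn'
Delimiter: ','
Split result: 'okuj', 'lf', 'vrnvn'
Number of parts: 3


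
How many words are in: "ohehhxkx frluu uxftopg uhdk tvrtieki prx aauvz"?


Input string: 'ohehhxkx frluu uxftopg uhdk tvrtieki prx aauvz'
Operation: split by spaces
Words found: 'ohehhxkx', 'frluu', 'uxftopg', 'uhdk', 'tvrtieki', 'prx', 'aauvz'
Word count: 7


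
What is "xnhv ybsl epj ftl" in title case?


Input string: 'xnhv ybsl epj ftl'
Operation: capitalize first letter of each word
Word transformations: 'xnhv'->'Xnhv', 'ybsl'->'Ybsl', 'epj'->'Epj', 'ftl'->'Ftl'
Result: Xnhv Ybsl Epj Ftl


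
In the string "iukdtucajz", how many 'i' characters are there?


Input string: 'iukdtucajz'
Target character: 'i'
Scan each position: s[0]='i'
Matches found at indices: 0
Total: 1


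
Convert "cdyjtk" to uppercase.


Input string: 'cdyjtk'
Operation: convert each letter to uppercase
Mapping: 'c'->'C', 'd'->'D', 'y'->'Y', 'j'->'J', 't'->'T', 'k'->'K'
Result: CDYJTK


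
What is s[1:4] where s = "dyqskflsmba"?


Input string: 'dyqskflsmba'
Operation: slice [1:4]
Extract characters: s[1]='y', s[2]='q', s[3]='s'
Result: yqs


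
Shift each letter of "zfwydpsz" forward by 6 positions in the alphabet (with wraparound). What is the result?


Input: 'zfwydpsz', shift = 6
Operation: for each letter, (position + 6) mod 26
Mapping: 'z'(25+6=31, 31 mod 26=5)->'f', 'f'(5+6=11)->'l', 'w'(22+6=28, 28 mod 26=2)->'c', 'y'(24+6=30, 30 mod 26=4)->'e', 'd'(3+6=9)->'j', 'p'(15+6=21)->'v', 's'(18+6=24)->'y', 'z'(25+6=31, 31 mod 26=5)->'f'
Result: flcejvyf


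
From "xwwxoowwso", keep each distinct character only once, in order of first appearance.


Input: 'xwwxoowwso'
Operation: keep first occurrence of each character
Scan: s[0]='x' new -> keep; s[1]='w' new -> keep; s[2]='w' seen -> skip; s[3]='x' seen -> skip; s[4]='o' new -> keep; s[5]='o' seen -> skip; s[6]='w' seen -> skip; s[7]='w' seen -> skip; s[8]='s' new -> keep; s[9]='o' seen -> skip
Result: xwos


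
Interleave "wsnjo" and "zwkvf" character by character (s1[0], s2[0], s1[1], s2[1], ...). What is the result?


String 1: 'wsnjo'
String 2: 'zwkvf'
Operation: alternate characters
Pairs: 'w'+'z', 's'+'w', 'n'+'k', 'j'+'v', 'o'+'f'
Result: wzswnkjvof


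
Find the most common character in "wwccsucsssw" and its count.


Input: 'wwccsucsssw'
Operation: tally each character
Counts: 'c':3, 's':4, 'u':1, 'w':3
Maximum: 's' appears 4 times


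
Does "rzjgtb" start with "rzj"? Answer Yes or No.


Input string: 'rzjgtb'
Prefix to check: 'rzj'
First 3 characters of input: 'rzj'
Match: True
Result: Yes


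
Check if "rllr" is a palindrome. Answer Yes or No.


Input string: 'rllr'
Reversed: 'rllr'
Compare pairs: s[0]='r' vs s[3]='r' (match), s[1]='l' vs s[2]='l' (match)
Palindrome: Yes


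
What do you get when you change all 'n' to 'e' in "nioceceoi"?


Input string: 'nioceceoi'
Operation: replace 'n' with 'e'
Positions of 'n': 0
After replacement: eioceceoi


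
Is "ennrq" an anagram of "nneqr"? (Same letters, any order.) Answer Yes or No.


String 1: 'nneqr' -> sorted: 'ennqr'
String 2: 'ennrq' -> sorted: 'ennqr'
Compare sorted forms: 'ennqr' == 'ennqr'
Anagram: Yes


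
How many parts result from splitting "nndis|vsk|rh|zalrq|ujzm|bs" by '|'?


Input string: 'nndis|vsk|rh|zalrq|ujzm|bs'
Delimiter: '|'
Split result: 'nndis', 'vsk', 'rh', 'zalrq', 'ujzm', 'bs'
Number of parts: 6


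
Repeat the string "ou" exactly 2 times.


Input string: 'ou'
Operation: repeat 2 times
Concatenation: 'ou' + 'ou'
Result: ouou


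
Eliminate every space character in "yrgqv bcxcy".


Input string: 'yrgqv bcxcy'
Operation: remove all spaces
Words: 'yrgqv', 'bcxcy'
Join without spaces: yrgqvbcxcy


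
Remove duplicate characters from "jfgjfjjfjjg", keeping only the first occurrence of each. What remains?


Input: 'jfgjfjjfjjg'
Operation: keep first occurrence of each character
Scan: s[0]='j' new -> keep; s[1]='f' new -> keep; s[2]='g' new -> keep; s[3]='j' seen -> skip; s[4]='f' seen -> skip; s[5]='j' seen -> skip; s[6]='j' seen -> skip; s[7]='f' seen -> skip; s[8]='j' seen -> skip; s[9]='j' seen -> skip; s[10]='g' seen -> skip
Result: jfg


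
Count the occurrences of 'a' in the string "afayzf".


Input string: 'afayzf'
Target character: 'a'
Scan each position: s[0]='a', s[2]='a'
Matches found at indices: 0, 2
Total: 2


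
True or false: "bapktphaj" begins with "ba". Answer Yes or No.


Input string: 'bapktphaj'
Prefix to check: 'ba'
First 2 characters of input: 'ba'
Match: True
Result: Yes


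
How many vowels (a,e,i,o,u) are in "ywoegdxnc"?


Input string: 'ywoegdxnc'
Operation: count vowels (a, e, i, o, u)
Scan: s[0]='y', s[1]='w', s[2]='o' (vowel), s[3]='e' (vowel), s[4]='g', s[5]='d', s[6]='x', s[7]='n', s[8]='c'
Vowels found: 2
Result: 2


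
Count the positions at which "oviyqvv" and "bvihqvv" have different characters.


String 1: 'oviyqvv'
String 2: 'bvihqvv'
Compare each position: pos 0: 'o'!='b', pos 1: 'v'=='v', pos 2: 'i'=='i', pos 3: 'y'!='h', pos 4: 'q'=='q', pos 5: 'v'=='v', pos 6: 'v'=='v'
Differing positions: 2
Hamming distance: 2


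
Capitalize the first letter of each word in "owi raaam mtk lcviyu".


Input string: 'owi raaam mtk lcviyu'
Operation: capitalize first letter of each word
Word transformations: 'owi'->'Owi', 'raaam'->'Raaam', 'mtk'->'Mtk', 'lcviyu'->'Lcviyu'
Result: Owi Raaam Mtk Lcviyu


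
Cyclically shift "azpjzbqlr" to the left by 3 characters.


Input: 'azpjzbqlr', shift = 3
Operation: split at index 3 and swap parts
Front part s[0:3] = 'azp'
Back part s[3:] = 'jzbqlr'
Rotated = back + front = 'jzbqlr' + 'azp'
Result: jzbqlrazp


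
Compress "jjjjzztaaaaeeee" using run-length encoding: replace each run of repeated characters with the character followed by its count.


Input: 'jjjjzztaaaaeeee'
Operation: identify consecutive runs
Runs: 'jjjj' -> j4, 'zz' -> z2, 't' -> t1, 'aaaa' -> a4, 'eeee' -> e4
Encoded: j4z2t1a4e4


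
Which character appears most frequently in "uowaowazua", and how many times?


Input: 'uowaowazua'
Operation: tally each character
Counts: 'a':3, 'o':2, 'u':2, 'w':2, 'z':1
Maximum: 'a' appears 3 times


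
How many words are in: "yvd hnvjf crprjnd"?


Input string: 'yvd hnvjf crprjnd'
Operation: split by spaces
Words found: 'yvd', 'hnvjf', 'crprjnd'
Word count: 3


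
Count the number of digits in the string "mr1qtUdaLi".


Input string: 'mr1qtUdaLi'
Operation: count digit characters (0-9)
Scan: 'm', 'r', '1'(digit), 'q', 't', 'U', 'd', 'a', 'L', 'i'
Digits found: 1
Result: 1


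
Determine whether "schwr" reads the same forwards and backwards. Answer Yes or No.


Input string: 'schwr'
Reversed: 'rwhcs'
Compare pairs: s[0]='s' vs s[4]='r' (mismatch), s[1]='c' vs s[3]='w' (mismatch)
Palindrome: No


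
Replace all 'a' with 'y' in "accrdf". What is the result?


Input string: 'accrdf'
Operation: replace 'a' with 'y'
Positions of 'a': 0
After replacement: yccrdf


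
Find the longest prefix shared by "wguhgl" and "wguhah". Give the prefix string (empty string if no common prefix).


String 1: 'wguhgl'
String 2: 'wguhah'
Compare position by position:
pos 0: 'w' vs 'w' match
pos 1: 'g' vs 'g' match
pos 2: 'u' vs 'u' match
pos 3: 'h' vs 'h' match
pos 4: 'g' vs 'a' differ -> stop
Longest common prefix: "wguh" (length 4)


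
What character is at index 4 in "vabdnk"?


Input string: 'vabdnk'
Operation: get character at index 4
Index mapping: s[0]='v', s[1]='a', s[2]='b', s[3]='d', s[4]='n'
Result: 'n'


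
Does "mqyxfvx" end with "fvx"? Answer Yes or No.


Input string: 'mqyxfvx'
Suffix to check: 'fvx'
Last 3 characters of input: 'fvx'
Match: True
Result: Yes


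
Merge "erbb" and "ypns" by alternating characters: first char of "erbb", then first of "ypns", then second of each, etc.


String 1: 'erbb'
String 2: 'ypns'
Operation: alternate characters
Pairs: 'e'+'y', 'r'+'p', 'b'+'n', 'b'+'s'
Result: eyrpbnbs


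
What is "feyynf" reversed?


Input string: 'feyynf'
Operation: reverse character order
Original order: 'f' -> 'e' -> 'y' -> 'y' -> 'n' -> 'f'
Reversed order: 'f' -> 'n' -> 'y' -> 'y' -> 'e' -> 'f'
Result: fnyyef


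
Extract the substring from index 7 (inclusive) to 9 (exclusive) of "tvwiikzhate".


Input string: 'tvwiikzhate'
Operation: slice [7:9]
Extract characters: s[7]='h', s[8]='a'
Result: ha


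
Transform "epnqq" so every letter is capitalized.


Input string: 'epnqq'
Operation: convert each letter to uppercase
Mapping: 'e'->'E', 'p'->'P', 'n'->'N', 'q'->'Q', 'q'->'Q'
Result: EPNQQ


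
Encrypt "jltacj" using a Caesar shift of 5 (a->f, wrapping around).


Input: 'jltacj', shift = 5
Operation: for each letter, (position + 5) mod 26
Mapping: 'j'(9+5=14)->'o', 'l'(11+5=16)->'q', 't'(19+5=24)->'y', 'a'(0+5=5)->'f', 'c'(2+5=7)->'h', 'j'(9+5=14)->'o'
Result: oqyfho


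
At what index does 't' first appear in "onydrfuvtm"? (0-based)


Input string: 'onydrfuvtm'
Target: 't'
Scanning left to right: s[0]='o', s[1]='n', s[2]='y', s[3]='d', s[4]='r', s[5]='f', s[6]='u', s[7]='v', s[8]='t'
First match at index: 8


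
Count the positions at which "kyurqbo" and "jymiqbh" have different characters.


String 1: 'kyurqbo'
String 2: 'jymiqbh'
Compare each position: pos 0: 'k'!='j', pos 1: 'y'=='y', pos 2: 'u'!='m', pos 3: 'r'!='i', pos 4: 'q'=='q', pos 5: 'b'=='b', pos 6: 'o'!='h'
Differing positions: 4
Hamming distance: 4


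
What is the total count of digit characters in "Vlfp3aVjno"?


Input string: 'Vlfp3aVjno'
Operation: count digit characters (0-9)
Scan: 'V', 'l', 'f', 'p', '3'(digit), 'a', 'V', 'j', 'n', 'o'
Digits found: 1
Result: 1


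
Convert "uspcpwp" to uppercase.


Input string: 'uspcpwp'
Operation: convert each letter to uppercase
Mapping: 'u'->'U', 's'->'S', 'p'->'P', 'c'->'C', 'p'->'P', 'w'->'W', 'p'->'P'
Result: USPCPWP


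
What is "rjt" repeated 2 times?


Input string: 'rjt'
Operation: repeat 2 times
Concatenation: 'rjt' + 'rjt'
Result: rjtrjt


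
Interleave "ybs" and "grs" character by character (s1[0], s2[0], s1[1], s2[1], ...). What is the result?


String 1: 'ybs'
String 2: 'grs'
Operation: alternate characters
Pairs: 'y'+'g', 'b'+'r', 's'+'s'
Result: ygbrss


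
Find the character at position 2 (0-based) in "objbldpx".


Input string: 'objbldpx'
Operation: get character at index 2
Index mapping: s[0]='o', s[1]='b', s[2]='j'
Result: 'j'


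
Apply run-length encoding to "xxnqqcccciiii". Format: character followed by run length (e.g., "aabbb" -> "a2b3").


Input: 'xxnqqcccciiii'
Operation: identify consecutive runs
Runs: 'xx' -> x2, 'n' -> n1, 'qq' -> q2, 'cccc' -> c4, 'iiii' -> i4
Encoded: x2n1q2c4i4


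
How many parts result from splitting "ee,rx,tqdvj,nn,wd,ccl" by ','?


Input string: 'ee,rx,tqdvj,nn,wd,ccl'
Delimiter: ','
Split result: 'ee', 'rx', 'tqdvj', 'nn', 'wd', 'ccl'
Number of parts: 6


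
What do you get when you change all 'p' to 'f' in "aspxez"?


Input string: 'aspxez'
Operation: replace 'p' with 'f'
Positions of 'p': 2
After replacement: asfxez


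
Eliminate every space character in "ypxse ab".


Input string: 'ypxse ab'
Operation: remove all spaces
Words: 'ypxse', 'ab'
Join without spaces: ypxseab


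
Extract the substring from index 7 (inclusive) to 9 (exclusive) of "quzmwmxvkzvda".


Input string: 'quzmwmxvkzvda'
Operation: slice [7:9]
Extract characters: s[7]='v', s[8]='k'
Result: vk


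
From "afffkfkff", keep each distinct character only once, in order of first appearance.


Input: 'afffkfkff'
Operation: keep first occurrence of each character
Scan: s[0]='a' new -> keep; s[1]='f' new -> keep; s[2]='f' seen -> skip; s[3]='f' seen -> skip; s[4]='k' new -> keep; s[5]='f' seen -> skip; s[6]='k' seen -> skip; s[7]='f' seen -> skip; s[8]='f' seen -> skip
Result: afk
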